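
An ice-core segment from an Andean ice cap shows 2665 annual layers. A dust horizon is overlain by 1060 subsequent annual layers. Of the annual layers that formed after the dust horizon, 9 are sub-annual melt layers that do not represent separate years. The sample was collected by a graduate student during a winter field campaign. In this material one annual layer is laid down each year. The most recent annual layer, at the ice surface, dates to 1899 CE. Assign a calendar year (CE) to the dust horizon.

848 CE

1060 annual layers post-date the dust horizon.
1060 − 9 false = 1051 true annual layers after the dust horizon.
Counting back 1051 years from 1899 CE places the dust horizon in 1899 − 1051 = 848 CE.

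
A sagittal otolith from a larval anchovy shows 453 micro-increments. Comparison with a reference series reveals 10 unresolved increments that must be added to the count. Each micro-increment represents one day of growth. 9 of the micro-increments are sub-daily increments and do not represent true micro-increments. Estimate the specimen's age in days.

454 days

After corrections the count is 453 − 9 + 10 = 454 micro-increments.
With a one-to-one micro-increment periodicity this is 454 days.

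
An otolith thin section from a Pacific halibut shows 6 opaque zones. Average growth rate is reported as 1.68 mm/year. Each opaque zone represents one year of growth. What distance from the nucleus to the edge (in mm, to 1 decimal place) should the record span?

The record spans 6 years at 1.68 mm per year.
Predicted length = 1.68 mm/year × 6 years = 10.1 mm.

10.1 mm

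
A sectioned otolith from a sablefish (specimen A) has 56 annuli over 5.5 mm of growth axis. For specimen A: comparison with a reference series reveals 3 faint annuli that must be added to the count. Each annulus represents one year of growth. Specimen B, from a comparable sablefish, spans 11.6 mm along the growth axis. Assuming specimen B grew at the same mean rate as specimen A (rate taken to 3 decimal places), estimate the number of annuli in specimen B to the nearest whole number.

125 annuli

Specimen A: true annulus count = 56 + 3 = 59.
A: 5.5 mm over 59 years gives 5.5 / 59 ≈ 0.093 mm/year.
For B, 11.6 / 0.093 = 124.73 years ≈ 125 annuli.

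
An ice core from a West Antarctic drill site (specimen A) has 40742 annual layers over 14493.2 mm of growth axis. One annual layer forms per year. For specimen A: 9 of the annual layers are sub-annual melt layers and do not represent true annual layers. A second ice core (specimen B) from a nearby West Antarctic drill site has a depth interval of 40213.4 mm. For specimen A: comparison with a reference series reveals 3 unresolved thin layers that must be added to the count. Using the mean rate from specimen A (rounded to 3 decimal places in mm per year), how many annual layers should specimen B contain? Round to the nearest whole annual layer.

Specimen A: correcting the raw count gives 40742 − 9 + 3 = 40736 true annual layers.
A: Extension rate ≈ 14493.2 / 40736 = 0.356 mm/yr.
B spans 40213.4 / 0.356 = 112958.99 years ≈ 112959 annual layers.

112959 annual layers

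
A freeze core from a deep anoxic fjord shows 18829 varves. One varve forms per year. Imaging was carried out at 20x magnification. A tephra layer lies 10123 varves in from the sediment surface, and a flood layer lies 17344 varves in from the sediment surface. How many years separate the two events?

7221 yr

17344 − 10123 = 7221 varves lie between the two events.
One varve per year makes the interval 7221 years.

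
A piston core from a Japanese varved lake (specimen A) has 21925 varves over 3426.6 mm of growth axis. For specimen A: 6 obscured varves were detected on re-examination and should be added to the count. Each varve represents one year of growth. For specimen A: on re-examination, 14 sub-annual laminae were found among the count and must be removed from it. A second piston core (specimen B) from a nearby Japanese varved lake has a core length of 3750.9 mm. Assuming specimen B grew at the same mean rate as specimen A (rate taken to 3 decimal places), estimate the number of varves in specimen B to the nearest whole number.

24044 varves

Specimen A: correcting the raw count gives 21925 − 14 + 6 = 21917 true varves.
A: Mean rate = 3426.6 mm / 21917 years ≈ 0.156 mm per year.
For B, 3750.9 / 0.156 = 24044.23 years ≈ 24044 varves.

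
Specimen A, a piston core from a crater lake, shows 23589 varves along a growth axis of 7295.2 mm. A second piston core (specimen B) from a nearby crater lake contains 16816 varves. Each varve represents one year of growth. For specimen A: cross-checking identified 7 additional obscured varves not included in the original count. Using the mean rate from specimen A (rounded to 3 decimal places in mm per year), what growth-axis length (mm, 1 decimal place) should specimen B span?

Specimen A: after corrections the count is 23589 + 7 = 23596 varves.
A: Mean rate = 7295.2 mm / 23596 years ≈ 0.309 mm per year.
For B, 0.309 mm/year × 16816 years = 5196.1 mm.

5196.1 mm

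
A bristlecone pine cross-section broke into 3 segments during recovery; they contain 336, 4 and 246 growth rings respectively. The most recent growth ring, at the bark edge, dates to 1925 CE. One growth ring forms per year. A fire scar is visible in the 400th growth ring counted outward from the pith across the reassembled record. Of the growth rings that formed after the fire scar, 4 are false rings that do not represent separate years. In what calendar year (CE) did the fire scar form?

1743 CE

Total growth rings = 336 + 4 + 246 = 586.
Between growth ring 400 and the bark edge there are 586 − 400 = 186 growth rings.
Removing the 4 false growth rings leaves 186 − 4 = 182 true growth rings beyond the fire scar.
1925 − 182 = 1743 CE.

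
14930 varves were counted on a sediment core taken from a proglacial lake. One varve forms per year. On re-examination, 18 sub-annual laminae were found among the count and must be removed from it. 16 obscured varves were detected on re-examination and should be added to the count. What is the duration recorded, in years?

14928 years

After corrections the count is 14930 − 18 + 16 = 14928 varves.
At one varve per year, that is 14928 years.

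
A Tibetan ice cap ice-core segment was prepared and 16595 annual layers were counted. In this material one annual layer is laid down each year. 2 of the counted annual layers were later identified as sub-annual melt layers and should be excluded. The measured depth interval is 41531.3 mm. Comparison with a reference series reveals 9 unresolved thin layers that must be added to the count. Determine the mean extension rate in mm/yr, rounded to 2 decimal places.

Adjusted count: 16595 − 2 + 9 = 16602 annual layers.
41531.3 mm over 16602 years gives 41531.3 / 16602 ≈ 2.50 mm/yr.

2.50 mm/yr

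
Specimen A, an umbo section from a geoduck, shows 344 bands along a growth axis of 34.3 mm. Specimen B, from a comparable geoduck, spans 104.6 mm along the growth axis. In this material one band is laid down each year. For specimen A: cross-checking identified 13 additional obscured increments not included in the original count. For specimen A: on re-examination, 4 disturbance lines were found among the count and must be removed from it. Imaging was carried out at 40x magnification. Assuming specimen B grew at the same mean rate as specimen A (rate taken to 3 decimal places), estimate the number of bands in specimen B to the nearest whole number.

Specimen A: after corrections the count is 344 − 4 + 13 = 353 bands.
A: Mean rate = 34.3 mm / 353 years ≈ 0.097 mm per year.
For B, 104.6 / 0.097 = 1078.35 years ≈ 1078 bands.

1078 bands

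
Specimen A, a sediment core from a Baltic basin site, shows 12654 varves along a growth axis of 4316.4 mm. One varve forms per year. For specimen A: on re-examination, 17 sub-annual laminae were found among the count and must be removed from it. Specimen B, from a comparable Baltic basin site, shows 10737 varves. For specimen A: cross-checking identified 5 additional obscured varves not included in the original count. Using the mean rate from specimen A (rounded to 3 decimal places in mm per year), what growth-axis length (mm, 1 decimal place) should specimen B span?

Specimen A: true varve count = 12654 − 17 + 5 = 12642.
A: 4316.4 mm over 12642 years gives 4316.4 / 12642 ≈ 0.341 mm per year.
B's length ≈ 0.341 × 10737 = 3661.3 mm.

3661.3 mm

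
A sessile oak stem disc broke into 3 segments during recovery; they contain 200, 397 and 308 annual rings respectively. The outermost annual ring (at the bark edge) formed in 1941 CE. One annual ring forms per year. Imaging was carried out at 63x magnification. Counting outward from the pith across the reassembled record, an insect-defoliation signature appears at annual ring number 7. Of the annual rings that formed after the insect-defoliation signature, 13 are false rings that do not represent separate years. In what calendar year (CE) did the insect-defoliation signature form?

1056 CE

Total annual rings = 200 + 397 + 308 = 905.
The insect-defoliation signature sits at annual ring 7 from the pith, so 905 − 7 = 898 annual rings formed after it.
Excluding 13 false annual rings: 898 − 13 = 885.
Counting back 885 years from 1941 CE places the insect-defoliation signature in 1941 − 885 = 1056 CE.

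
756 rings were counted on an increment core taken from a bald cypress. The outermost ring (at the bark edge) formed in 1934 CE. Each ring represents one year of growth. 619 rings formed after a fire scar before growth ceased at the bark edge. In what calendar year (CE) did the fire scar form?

1315 CE

There are 619 rings younger than the fire scar.
The ring at the bark edge is 1934 CE, so the fire scar dates to 1934 − 619 = 1315 CE.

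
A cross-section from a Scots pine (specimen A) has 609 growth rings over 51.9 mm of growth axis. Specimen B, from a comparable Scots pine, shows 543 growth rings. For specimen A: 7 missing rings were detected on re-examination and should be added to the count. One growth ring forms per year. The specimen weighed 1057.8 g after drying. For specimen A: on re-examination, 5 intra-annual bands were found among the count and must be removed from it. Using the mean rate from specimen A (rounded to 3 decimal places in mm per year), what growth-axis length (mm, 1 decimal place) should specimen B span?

46.2 mm

Specimen A: true growth ring count = 609 − 5 + 7 = 611.
A: 51.9 mm over 611 years gives 51.9 / 611 ≈ 0.085 mm/year.
For B, 0.085 mm/year × 543 years = 46.2 mm.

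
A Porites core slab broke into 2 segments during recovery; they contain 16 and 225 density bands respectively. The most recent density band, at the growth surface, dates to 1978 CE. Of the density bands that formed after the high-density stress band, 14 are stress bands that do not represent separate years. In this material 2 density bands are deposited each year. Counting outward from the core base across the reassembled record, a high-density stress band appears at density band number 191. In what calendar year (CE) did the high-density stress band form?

1960 CE

Total density bands = 16 + 225 = 241.
Between density band 191 and the growth surface there are 241 − 191 = 50 density bands.
Excluding 14 false density bands: 50 − 14 = 36.
36 density bands at 2 per year is 36 / 2 = 18 years.
The density band at the growth surface is 1978 CE, so the high-density stress band dates to 1978 − 18 = 1960 CE.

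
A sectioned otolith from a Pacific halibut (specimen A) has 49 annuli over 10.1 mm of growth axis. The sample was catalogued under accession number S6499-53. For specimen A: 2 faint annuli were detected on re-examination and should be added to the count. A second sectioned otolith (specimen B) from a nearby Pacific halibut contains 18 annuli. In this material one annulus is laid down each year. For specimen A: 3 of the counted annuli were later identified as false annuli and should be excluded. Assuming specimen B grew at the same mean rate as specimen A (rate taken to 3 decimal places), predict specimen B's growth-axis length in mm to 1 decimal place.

3.8 mm

Specimen A: correcting the raw count gives 49 − 3 + 2 = 48 true annuli.
A: 10.1 mm over 48 years gives 10.1 / 48 ≈ 0.210 mm/year.
Length of B = 0.210 × 18 = 3.8 mm.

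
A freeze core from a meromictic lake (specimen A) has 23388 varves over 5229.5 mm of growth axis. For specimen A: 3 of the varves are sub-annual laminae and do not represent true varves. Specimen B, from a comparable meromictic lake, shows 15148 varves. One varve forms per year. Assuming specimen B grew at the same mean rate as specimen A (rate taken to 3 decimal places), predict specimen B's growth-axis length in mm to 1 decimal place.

Specimen A: true varve count = 23388 − 3 = 23385.
A: 5229.5 mm over 23385 years gives 5229.5 / 23385 ≈ 0.224 mm per year.
B's length ≈ 0.224 × 15148 = 3393.2 mm.

3393.2 mm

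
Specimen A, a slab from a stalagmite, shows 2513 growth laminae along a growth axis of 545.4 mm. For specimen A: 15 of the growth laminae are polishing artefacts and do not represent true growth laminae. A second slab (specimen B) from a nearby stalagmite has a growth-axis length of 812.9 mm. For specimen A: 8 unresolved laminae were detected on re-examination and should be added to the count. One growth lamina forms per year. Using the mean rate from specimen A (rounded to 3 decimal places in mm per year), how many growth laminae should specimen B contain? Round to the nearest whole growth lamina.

3729 growth laminae

Specimen A: correcting the raw count gives 2513 − 15 + 8 = 2506 true growth laminae.
A: Extension rate ≈ 545.4 / 2506 = 0.218 mm per year.
For B, 812.9 / 0.218 = 3728.90 years ≈ 3729 growth laminae.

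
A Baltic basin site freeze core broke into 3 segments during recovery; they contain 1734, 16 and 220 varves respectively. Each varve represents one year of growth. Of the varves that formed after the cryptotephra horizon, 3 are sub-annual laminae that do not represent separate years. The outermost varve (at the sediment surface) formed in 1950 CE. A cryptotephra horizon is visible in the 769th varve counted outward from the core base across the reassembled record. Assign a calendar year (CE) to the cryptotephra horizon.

752 CE

Total varves = 1734 + 16 + 220 = 1970.
The cryptotephra horizon sits at varve 769 from the core base, so 1970 − 769 = 1201 varves formed after it.
Excluding 3 false varves: 1201 − 3 = 1198.
The varve at the sediment surface is 1950 CE, so the cryptotephra horizon dates to 1950 − 1198 = 752 CE.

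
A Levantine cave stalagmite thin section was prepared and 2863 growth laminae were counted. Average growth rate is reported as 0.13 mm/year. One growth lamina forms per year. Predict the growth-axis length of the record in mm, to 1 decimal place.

372.2 mm

2863 years of growth are recorded.
Length ≈ 0.13 × 2863 = 372.2 mm.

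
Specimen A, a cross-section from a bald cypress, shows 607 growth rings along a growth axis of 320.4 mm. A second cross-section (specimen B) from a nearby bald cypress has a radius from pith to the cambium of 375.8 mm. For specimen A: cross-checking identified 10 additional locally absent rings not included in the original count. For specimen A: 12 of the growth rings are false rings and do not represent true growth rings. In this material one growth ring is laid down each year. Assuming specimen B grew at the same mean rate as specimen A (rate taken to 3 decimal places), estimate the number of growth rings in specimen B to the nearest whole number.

709 growth rings

Specimen A: correcting the raw count gives 607 − 12 + 10 = 605 true growth rings.
A: Extension rate ≈ 320.4 / 605 = 0.530 mm/year.
Specimen B: 375.8 mm / 0.530 mm per year = 709.06 years ≈ 709 growth rings.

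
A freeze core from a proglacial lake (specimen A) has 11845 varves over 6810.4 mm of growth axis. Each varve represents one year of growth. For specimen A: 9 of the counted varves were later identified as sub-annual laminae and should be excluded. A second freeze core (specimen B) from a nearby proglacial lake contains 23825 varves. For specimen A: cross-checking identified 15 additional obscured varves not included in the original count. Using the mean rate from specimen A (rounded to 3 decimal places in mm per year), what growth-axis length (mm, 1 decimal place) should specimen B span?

13699.4 mm

Specimen A: true varve count = 11845 − 9 + 15 = 11851.
A: 6810.4 mm over 11851 years gives 6810.4 / 11851 ≈ 0.575 mm/yr.
For B, 0.575 mm/year × 23825 years = 13699.4 mm.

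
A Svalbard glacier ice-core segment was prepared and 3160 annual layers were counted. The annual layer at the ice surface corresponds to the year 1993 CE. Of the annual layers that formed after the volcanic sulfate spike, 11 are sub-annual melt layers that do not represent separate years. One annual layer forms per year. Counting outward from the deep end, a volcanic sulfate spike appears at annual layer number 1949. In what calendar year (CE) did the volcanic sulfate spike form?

3160 − 1949 = 1211 annual layers lie beyond the volcanic sulfate spike toward the ice surface.
Excluding 11 false annual layers: 1211 − 11 = 1200.
Counting back 1200 years from 1993 CE places the volcanic sulfate spike in 1993 − 1200 = 793 CE.

793 CE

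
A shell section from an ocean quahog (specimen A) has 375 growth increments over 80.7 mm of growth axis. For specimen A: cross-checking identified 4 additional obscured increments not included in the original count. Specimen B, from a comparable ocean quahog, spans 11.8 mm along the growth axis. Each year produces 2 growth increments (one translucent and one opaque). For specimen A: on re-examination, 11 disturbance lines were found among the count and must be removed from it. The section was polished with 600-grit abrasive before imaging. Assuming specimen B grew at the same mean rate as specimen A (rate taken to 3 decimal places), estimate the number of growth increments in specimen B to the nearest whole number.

54 growth increments

Specimen A: after corrections the count is 375 − 11 + 4 = 368 growth increments.
Specimen A: dividing by 2 growth increments per year: 368 / 2 = 184 years.
A: Mean rate = 80.7 mm / 184 years ≈ 0.439 mm/year.
For B, 11.8 / 0.439 = 26.88 years; at 2 growth increments per year that is 26.88 × 2 ≈ 54 growth increments.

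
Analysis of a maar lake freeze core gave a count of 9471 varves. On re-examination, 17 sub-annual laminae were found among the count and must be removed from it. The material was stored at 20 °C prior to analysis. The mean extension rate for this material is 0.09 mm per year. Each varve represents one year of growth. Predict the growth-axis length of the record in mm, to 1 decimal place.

Correcting the raw count gives 9471 − 17 = 9454 true varves.
Length ≈ 0.09 × 9454 = 850.9 mm.

850.9 mm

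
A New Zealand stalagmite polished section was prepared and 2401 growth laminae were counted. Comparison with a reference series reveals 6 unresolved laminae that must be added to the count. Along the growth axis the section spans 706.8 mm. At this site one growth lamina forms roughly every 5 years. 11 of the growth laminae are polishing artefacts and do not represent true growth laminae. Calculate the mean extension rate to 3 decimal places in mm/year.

Adjusted count: 2401 − 11 + 6 = 2396 growth laminae.
At 5 years per growth lamina, 2396 × 5 = 11980 years.
Mean rate = 706.8 mm / 11980 years ≈ 0.059 mm/year.

0.059 mm/year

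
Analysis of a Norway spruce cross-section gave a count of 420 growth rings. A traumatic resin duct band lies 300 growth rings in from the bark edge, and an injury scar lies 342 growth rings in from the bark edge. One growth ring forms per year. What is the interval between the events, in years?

Separation: 342 − 300 = 42 growth rings.
One growth ring per year makes the interval 42 years.

42 years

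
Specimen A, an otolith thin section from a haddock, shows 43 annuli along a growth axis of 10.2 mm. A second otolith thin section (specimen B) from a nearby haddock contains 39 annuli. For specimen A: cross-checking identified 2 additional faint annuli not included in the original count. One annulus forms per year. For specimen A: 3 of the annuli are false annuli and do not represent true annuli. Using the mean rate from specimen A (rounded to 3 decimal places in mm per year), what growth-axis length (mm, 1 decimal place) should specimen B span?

Specimen A: adjusted count: 43 − 3 + 2 = 42 annuli.
A: Extension rate ≈ 10.2 / 42 = 0.243 mm/year.
For B, 0.243 mm/year × 39 years = 9.5 mm.

9.5 mm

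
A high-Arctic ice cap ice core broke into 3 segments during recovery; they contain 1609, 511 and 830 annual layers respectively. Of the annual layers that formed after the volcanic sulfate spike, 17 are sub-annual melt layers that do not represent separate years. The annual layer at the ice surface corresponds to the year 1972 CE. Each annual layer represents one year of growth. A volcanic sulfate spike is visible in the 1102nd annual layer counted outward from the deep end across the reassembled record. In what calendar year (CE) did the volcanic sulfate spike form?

Total annual layers = 1609 + 511 + 830 = 2950.
The volcanic sulfate spike sits at annual layer 1102 from the deep end, so 2950 − 1102 = 1848 annual layers formed after it.
Removing the 17 false annual layers leaves 1848 − 17 = 1831 true annual layers beyond the volcanic sulfate spike.
1972 − 1831 = 141 CE.

141 CE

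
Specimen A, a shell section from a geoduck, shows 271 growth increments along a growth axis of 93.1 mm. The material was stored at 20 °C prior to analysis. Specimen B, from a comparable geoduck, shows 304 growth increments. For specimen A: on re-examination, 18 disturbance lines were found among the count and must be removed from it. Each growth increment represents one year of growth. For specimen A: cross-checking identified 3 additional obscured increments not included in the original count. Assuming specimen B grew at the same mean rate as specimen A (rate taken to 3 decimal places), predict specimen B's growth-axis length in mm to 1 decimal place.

Specimen A: true growth increment count = 271 − 18 + 3 = 256.
A: Extension rate ≈ 93.1 / 256 = 0.364 mm/yr.
B's length ≈ 0.364 × 304 = 110.7 mm.

110.7 mm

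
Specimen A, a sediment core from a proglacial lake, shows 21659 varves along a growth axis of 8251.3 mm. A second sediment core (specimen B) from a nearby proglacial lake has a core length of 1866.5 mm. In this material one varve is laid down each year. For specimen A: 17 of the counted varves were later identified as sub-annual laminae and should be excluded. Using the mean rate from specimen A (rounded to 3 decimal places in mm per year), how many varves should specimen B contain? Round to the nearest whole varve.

4899 varves

Specimen A: adjusted count: 21659 − 17 = 21642 varves.
A: Extension rate ≈ 8251.3 / 21642 = 0.381 mm/year.
Specimen B: 1866.5 mm / 0.381 mm per year = 4898.95 years ≈ 4899 varves.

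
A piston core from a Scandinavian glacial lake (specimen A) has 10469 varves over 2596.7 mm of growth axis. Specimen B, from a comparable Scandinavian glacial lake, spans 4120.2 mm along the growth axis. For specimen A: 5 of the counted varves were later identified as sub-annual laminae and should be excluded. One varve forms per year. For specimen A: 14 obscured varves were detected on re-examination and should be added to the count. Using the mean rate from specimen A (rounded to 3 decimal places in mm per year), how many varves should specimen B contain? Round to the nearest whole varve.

Specimen A: after corrections the count is 10469 − 5 + 14 = 10478 varves.
A: Extension rate ≈ 2596.7 / 10478 = 0.248 mm/year.
Specimen B: 4120.2 mm / 0.248 mm per year = 16613.71 years ≈ 16614 varves.

16614 varves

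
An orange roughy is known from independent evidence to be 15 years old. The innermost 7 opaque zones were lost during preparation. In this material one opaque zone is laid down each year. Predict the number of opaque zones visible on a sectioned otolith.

At one opaque zone per year, 15 years correspond to 15 opaque zones.
Subtracting the 7 opaque zones not captured gives 15 − 7 = 8 opaque zones in the record.

8 opaque zones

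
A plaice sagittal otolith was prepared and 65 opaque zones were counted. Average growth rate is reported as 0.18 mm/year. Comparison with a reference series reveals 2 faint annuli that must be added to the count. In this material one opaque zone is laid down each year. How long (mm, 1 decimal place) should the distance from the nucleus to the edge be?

After corrections the count is 65 + 2 = 67 opaque zones.
Predicted length = 0.18 mm/year × 67 years = 12.1 mm.

12.1 mm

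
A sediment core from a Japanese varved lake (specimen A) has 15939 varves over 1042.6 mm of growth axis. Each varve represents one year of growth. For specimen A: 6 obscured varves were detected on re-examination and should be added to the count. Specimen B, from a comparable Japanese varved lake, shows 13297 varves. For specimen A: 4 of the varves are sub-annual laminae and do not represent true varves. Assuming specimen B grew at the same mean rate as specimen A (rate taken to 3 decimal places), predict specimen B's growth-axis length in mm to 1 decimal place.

Specimen A: after corrections the count is 15939 − 4 + 6 = 15941 varves.
A: 1042.6 mm over 15941 years gives 1042.6 / 15941 ≈ 0.065 mm/year.
For B, 0.065 mm/year × 13297 years = 864.3 mm.

864.3 mm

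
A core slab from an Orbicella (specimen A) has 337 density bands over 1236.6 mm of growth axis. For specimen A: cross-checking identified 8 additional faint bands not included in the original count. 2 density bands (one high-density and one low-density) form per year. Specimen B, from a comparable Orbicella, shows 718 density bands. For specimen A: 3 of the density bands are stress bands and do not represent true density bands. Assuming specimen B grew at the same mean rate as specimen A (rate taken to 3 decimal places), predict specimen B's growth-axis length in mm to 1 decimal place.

Specimen A: after corrections the count is 337 − 3 + 8 = 342 density bands.
Specimen A: dividing by 2 density bands per year: 342 / 2 = 171 years.
A: Mean rate = 1236.6 mm / 171 years ≈ 7.232 mm/year.
Specimen B: with 2 density bands per year, 718 / 2 = 359 years. Length of B = 7.232 × 359 = 2596.3 mm.

2596.3 mm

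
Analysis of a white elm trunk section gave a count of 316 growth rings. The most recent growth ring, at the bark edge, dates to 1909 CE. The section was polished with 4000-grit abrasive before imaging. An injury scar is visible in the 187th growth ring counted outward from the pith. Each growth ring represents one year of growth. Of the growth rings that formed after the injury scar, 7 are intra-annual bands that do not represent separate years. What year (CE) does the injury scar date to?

Between growth ring 187 and the bark edge there are 316 − 187 = 129 growth rings.
Excluding 7 false growth rings: 129 − 7 = 122.
The growth ring at the bark edge is 1909 CE, so the injury scar dates to 1909 − 122 = 1787 CE.

1787 CE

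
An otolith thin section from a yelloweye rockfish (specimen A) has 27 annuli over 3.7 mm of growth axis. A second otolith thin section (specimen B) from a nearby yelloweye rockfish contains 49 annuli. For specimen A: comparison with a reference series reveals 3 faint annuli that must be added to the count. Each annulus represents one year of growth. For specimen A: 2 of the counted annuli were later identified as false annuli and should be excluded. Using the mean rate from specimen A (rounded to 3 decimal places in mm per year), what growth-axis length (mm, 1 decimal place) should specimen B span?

6.5 mm

Specimen A: after corrections the count is 27 − 2 + 3 = 28 annuli.
A: 3.7 mm over 28 years gives 3.7 / 28 ≈ 0.132 mm per year.
B's length ≈ 0.132 × 49 = 6.5 mm.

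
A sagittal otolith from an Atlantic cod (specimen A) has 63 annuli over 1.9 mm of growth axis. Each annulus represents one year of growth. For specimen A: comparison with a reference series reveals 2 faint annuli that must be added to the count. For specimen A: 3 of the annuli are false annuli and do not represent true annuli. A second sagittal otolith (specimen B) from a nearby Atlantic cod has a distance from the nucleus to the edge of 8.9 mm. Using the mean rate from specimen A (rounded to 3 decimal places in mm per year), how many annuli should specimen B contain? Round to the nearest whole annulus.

Specimen A: adjusted count: 63 − 3 + 2 = 62 annuli.
A: Extension rate ≈ 1.9 / 62 = 0.031 mm per year.
Specimen B: 8.9 mm / 0.031 mm per year = 287.10 years ≈ 287 annuli.

287 annuli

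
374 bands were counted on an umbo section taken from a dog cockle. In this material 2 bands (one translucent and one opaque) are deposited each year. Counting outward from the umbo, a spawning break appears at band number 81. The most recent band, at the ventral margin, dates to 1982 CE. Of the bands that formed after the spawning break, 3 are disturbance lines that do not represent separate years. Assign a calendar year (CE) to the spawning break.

Between band 81 and the ventral margin there are 374 − 81 = 293 bands.
Excluding 3 false bands: 293 − 3 = 290.
Dividing by 2 bands per year: 290 / 2 = 145 years.
Counting back 145 years from 1982 CE places the spawning break in 1982 − 145 = 1837 CE.

1837 CE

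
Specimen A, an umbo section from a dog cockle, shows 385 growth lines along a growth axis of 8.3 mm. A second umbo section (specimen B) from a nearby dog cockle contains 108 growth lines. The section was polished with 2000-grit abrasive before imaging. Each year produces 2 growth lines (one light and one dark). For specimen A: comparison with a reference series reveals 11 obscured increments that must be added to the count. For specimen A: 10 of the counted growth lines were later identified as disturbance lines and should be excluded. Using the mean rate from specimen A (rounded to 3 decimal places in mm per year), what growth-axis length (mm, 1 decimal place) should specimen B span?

2.3 mm

Specimen A: after corrections the count is 385 − 10 + 11 = 386 growth lines.
Specimen A: with 2 growth lines per year, 386 / 2 = 193 years.
A: 8.3 mm over 193 years gives 8.3 / 193 ≈ 0.043 mm/year.
Specimen B: with 2 growth lines per year, 108 / 2 = 54 years. Length of B = 0.043 × 54 = 2.3 mm.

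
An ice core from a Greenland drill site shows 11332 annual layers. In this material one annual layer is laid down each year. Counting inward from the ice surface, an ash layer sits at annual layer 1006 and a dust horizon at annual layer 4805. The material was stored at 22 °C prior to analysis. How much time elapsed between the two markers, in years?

3799 years

4805 − 1006 = 3799 annual layers lie between the two events.
That is 3799 years at one annual layer per year.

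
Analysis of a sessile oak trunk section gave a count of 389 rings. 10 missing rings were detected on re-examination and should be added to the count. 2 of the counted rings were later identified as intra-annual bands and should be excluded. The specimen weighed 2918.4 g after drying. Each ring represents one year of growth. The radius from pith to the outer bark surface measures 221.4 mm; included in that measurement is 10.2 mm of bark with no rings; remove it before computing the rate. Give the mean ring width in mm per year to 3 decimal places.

After corrections the count is 389 − 2 + 10 = 397 rings.
Removing the 10.2 mm offcut leaves 221.4 − 10.2 = 211.2 mm.
Extension rate ≈ 211.2 / 397 = 0.532 mm per year.

0.532 mm per year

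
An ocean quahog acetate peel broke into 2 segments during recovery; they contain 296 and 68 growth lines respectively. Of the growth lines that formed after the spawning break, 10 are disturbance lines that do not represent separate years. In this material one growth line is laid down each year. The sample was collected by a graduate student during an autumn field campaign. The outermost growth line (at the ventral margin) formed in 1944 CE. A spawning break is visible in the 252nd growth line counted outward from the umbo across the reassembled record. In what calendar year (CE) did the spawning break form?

Total growth lines = 296 + 68 = 364.
364 − 252 = 112 growth lines lie beyond the spawning break toward the ventral margin.
Excluding 10 false growth lines: 112 − 10 = 102.
1944 − 102 = 1842 CE.

1842 CE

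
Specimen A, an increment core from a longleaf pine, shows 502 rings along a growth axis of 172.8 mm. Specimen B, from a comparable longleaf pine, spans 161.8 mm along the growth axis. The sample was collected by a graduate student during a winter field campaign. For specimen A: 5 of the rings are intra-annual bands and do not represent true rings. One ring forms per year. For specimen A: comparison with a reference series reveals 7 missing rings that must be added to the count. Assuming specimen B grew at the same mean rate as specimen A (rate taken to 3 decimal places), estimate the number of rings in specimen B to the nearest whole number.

Specimen A: adjusted count: 502 − 5 + 7 = 504 rings.
A: Mean rate = 172.8 mm / 504 years ≈ 0.343 mm/yr.
For B, 161.8 / 0.343 = 471.72 years ≈ 472 rings.

472 rings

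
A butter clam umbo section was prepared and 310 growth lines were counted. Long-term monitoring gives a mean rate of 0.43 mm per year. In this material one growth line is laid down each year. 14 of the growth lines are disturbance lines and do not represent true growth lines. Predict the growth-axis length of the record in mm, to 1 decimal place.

127.3 mm

Correcting the raw count gives 310 − 14 = 296 true growth lines.
Predicted length = 0.43 mm/year × 296 years = 127.3 mm.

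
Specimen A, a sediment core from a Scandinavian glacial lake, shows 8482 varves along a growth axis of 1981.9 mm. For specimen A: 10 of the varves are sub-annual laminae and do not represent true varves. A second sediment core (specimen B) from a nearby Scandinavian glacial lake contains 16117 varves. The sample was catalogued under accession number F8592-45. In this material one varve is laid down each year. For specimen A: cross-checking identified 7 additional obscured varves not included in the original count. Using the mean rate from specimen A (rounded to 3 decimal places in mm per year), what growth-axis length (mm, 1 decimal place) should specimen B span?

3771.4 mm

Specimen A: adjusted count: 8482 − 10 + 7 = 8479 varves.
A: Extension rate ≈ 1981.9 / 8479 = 0.234 mm/year.
For B, 0.234 mm/year × 16117 years = 3771.4 mm.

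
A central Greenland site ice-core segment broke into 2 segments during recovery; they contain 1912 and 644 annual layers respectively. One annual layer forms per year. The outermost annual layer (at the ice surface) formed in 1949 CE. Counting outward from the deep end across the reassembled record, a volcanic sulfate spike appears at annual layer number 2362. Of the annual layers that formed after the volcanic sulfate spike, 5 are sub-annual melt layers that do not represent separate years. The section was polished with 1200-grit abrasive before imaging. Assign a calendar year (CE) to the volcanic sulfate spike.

Total annual layers = 1912 + 644 = 2556.
Between annual layer 2362 and the ice surface there are 2556 − 2362 = 194 annual layers.
Excluding 5 false annual layers: 194 − 5 = 189.
1949 − 189 = 1760 CE.

1760 CE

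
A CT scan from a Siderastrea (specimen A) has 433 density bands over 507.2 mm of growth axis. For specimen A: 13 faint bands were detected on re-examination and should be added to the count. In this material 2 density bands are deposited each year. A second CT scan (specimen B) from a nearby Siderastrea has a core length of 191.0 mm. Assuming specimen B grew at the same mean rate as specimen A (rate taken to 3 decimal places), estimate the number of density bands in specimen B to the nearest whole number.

168 density bands

Specimen A: after corrections the count is 433 + 13 = 446 density bands.
Specimen A: with 2 density bands per year, 446 / 2 = 223 years.
A: 507.2 mm over 223 years gives 507.2 / 223 ≈ 2.274 mm/yr.
B spans 191.0 / 2.274 = 83.99 years; at 2 density bands per year that is 83.99 × 2 ≈ 168 density bands.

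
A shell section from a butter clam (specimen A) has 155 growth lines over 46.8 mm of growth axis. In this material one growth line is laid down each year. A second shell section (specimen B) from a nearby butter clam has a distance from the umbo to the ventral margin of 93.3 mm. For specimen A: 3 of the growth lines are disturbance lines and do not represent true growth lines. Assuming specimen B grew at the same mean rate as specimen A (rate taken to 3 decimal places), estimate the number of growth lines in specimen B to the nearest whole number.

Specimen A: adjusted count: 155 − 3 = 152 growth lines.
A: Extension rate ≈ 46.8 / 152 = 0.308 mm per year.
B spans 93.3 / 0.308 = 302.92 years ≈ 303 growth lines.

303 growth lines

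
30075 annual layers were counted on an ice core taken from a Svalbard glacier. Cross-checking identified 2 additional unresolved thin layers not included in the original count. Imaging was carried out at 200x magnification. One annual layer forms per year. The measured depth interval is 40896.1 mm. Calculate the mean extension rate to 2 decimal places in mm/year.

Adjusted count: 30075 + 2 = 30077 annual layers.
Extension rate ≈ 40896.1 / 30077 = 1.36 mm/year.

1.36 mm/year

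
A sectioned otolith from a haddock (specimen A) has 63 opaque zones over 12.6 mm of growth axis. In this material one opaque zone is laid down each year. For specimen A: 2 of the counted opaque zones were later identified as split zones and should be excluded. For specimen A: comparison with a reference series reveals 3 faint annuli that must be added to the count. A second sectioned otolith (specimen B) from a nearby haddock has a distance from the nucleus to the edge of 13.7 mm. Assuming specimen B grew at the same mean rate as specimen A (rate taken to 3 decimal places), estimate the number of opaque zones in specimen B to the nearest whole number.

70 opaque zones

Specimen A: adjusted count: 63 − 2 + 3 = 64 opaque zones.
A: 12.6 mm over 64 years gives 12.6 / 64 ≈ 0.197 mm/yr.
B spans 13.7 / 0.197 = 69.54 years ≈ 70 opaque zones.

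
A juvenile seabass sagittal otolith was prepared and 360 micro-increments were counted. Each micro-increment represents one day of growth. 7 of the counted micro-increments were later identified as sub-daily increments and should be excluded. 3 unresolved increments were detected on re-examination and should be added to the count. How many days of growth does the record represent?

356 d

Adjusted count: 360 − 7 + 3 = 356 micro-increments.
At one micro-increment per day, that is 356 days.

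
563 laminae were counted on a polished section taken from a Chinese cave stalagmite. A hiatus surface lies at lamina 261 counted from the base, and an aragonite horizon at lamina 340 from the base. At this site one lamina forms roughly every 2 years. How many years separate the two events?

340 − 261 = 79 laminae lie between the two events.
Multiplying by 2 years per lamina: 79 × 2 = 158 years.

158 years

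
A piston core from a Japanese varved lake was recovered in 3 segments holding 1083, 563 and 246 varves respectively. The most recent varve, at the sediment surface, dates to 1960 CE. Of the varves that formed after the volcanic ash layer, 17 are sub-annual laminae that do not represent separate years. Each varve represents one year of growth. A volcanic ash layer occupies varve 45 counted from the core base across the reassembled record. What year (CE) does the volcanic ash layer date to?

130 CE

Total varves = 1083 + 563 + 246 = 1892.
The volcanic ash layer sits at varve 45 from the core base, so 1892 − 45 = 1847 varves formed after it.
1847 − 17 false = 1830 true varves after the volcanic ash layer.
Counting back 1830 years from 1960 CE places the volcanic ash layer in 1960 − 1830 = 130 CE.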